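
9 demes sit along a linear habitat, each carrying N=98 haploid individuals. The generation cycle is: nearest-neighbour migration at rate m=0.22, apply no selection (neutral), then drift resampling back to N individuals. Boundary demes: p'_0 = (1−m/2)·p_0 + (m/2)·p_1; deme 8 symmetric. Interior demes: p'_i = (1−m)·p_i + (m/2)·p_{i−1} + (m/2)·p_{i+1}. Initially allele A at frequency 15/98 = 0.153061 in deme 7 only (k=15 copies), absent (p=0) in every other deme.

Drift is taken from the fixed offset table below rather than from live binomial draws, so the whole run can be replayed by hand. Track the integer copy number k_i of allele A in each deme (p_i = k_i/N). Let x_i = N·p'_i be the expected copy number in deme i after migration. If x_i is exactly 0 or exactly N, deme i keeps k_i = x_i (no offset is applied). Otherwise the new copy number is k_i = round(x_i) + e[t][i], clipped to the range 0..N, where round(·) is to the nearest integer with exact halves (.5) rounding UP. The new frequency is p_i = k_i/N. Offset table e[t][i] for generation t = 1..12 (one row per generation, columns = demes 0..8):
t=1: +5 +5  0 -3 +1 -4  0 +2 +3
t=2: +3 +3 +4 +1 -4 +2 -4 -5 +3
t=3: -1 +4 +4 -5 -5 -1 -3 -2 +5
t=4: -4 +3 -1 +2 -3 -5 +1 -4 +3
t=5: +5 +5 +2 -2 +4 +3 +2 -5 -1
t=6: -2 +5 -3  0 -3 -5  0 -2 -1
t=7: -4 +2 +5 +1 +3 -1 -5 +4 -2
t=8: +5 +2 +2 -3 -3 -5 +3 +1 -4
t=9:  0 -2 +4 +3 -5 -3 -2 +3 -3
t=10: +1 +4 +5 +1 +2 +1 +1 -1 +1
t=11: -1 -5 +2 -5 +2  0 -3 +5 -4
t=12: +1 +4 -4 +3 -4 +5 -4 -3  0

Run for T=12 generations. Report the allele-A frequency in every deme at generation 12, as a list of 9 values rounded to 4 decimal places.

t=0: k=[0 0 0 0 0 0 0 15 0]
t=1: x=[0.0000 0.0000 0.0000 0.0000 0.0000 0.0000 1.6500 11.7000 1.6500] k=[0 0 0 0 0 0 2 14 5]
t=2: x=[0.0000 0.0000 0.0000 0.0000 0.0000 0.2200 3.1000 11.6900 5.9900] k=[0 0 0 0 0 2 0 7 9]
t=3: x=[0.0000 0.0000 0.0000 0.0000 0.2200 1.5600 0.9900 6.4500 8.7800] k=[0 0 0 0 0 1 0 4 14]
t=4: x=[0.0000 0.0000 0.0000 0.0000 0.1100 0.7800 0.5500 4.6600 12.9000] k=[0 0 0 0 0 0 2 1 16]
t=5: x=[0.0000 0.0000 0.0000 0.0000 0.0000 0.2200 1.6700 2.7600 14.3500] k=[0 0 0 0 0 3 4 0 13]
t=6: x=[0.0000 0.0000 0.0000 0.0000 0.3300 2.7800 3.4500 1.8700 11.5700] k=[0 0 0 0 0 0 3 0 11]
t=7: x=[0.0000 0.0000 0.0000 0.0000 0.0000 0.3300 2.3400 1.5400 9.7900] k=[0 0 0 0 0 0 0 6 8]
t=8: x=[0.0000 0.0000 0.0000 0.0000 0.0000 0.0000 0.6600 5.5600 7.7800] k=[0 0 0 0 0 0 4 7 4]
t=9: x=[0.0000 0.0000 0.0000 0.0000 0.0000 0.4400 3.8900 6.3400 4.3300] k=[0 0 0 0 0 0 2 9 1]
t=10: x=[0.0000 0.0000 0.0000 0.0000 0.0000 0.2200 2.5500 7.3500 1.8800] k=[0 0 0 0 0 1 4 6 3]
t=11: x=[0.0000 0.0000 0.0000 0.0000 0.1100 1.2200 3.8900 5.4500 3.3300] k=[0 0 0 0 2 1 1 10 0]
t=12: x=[0.0000 0.0000 0.0000 0.2200 1.6700 1.1100 1.9900 7.9100 1.1000] k=[0 0 0 3 0 6 0 5 1]

[0.0000, 0.0000, 0.0000, 0.0306, 0.0000, 0.0612, 0.0000, 0.0510, 0.0102]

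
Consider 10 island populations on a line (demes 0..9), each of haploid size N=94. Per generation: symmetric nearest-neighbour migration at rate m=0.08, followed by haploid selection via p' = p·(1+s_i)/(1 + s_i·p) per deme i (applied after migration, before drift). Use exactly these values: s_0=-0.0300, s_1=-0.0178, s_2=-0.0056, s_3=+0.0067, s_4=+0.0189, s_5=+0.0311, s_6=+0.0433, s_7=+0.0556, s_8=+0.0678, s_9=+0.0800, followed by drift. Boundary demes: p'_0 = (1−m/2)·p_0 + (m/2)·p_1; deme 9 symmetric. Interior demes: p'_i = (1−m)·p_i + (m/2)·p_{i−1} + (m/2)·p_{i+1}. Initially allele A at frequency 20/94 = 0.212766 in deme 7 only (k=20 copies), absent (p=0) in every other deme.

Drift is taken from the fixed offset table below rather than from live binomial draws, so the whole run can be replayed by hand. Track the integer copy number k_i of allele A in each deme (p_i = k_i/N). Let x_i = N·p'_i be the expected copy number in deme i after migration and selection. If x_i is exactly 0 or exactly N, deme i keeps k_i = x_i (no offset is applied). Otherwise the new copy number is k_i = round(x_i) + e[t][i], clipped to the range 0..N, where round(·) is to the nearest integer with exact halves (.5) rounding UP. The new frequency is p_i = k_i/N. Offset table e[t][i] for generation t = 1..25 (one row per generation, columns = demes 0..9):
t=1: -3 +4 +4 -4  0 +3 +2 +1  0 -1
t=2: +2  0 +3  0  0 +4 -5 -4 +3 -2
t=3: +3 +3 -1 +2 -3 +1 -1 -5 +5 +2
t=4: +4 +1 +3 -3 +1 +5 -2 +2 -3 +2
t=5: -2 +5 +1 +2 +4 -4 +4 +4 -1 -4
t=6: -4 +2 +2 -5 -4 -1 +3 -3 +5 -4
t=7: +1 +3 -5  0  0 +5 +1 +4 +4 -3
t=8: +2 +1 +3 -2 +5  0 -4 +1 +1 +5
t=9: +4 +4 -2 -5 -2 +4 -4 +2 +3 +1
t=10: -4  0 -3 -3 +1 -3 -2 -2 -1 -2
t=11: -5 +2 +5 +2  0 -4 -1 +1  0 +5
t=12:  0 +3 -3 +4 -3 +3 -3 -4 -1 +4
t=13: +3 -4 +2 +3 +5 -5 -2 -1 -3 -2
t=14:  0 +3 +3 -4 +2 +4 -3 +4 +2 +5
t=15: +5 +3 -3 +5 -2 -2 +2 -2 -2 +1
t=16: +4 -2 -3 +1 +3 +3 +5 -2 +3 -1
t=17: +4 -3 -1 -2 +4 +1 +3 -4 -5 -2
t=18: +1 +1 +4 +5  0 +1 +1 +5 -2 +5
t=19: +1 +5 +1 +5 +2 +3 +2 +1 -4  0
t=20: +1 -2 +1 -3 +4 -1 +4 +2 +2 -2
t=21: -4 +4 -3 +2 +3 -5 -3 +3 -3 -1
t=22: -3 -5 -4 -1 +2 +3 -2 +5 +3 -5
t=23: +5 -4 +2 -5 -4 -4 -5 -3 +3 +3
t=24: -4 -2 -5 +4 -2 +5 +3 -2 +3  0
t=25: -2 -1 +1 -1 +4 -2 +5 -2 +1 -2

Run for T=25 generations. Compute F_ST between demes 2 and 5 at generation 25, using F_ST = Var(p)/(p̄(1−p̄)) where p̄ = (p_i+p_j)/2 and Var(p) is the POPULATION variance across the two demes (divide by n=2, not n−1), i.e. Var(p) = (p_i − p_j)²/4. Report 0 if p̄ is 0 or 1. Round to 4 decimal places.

0.0526

t=0: k=[0 0 0 0 0 0 0 20 0 0]
t=1: x=[0.0000 0.0000 0.0000 0.0000 0.0000 0.0000 0.8343 19.2139 0.8537 0.0000] k=[0 0 0 0 0 0 3 20 1 0]
t=2: x=[0.0000 0.0000 0.0000 0.0000 0.0000 0.1237 3.7081 19.3792 1.8343 0.0432] k=[0 0 0 0 0 4 0 15 5 0]
t=3: x=[0.0000 0.0000 0.0000 0.0000 0.1630 3.7898 0.7926 14.6570 5.5318 0.2160] k=[0 0 0 0 0 5 0 10 11 2]
t=4: x=[0.0000 0.0000 0.0000 0.0000 0.2038 4.7359 0.6258 10.1183 11.2328 2.5437] k=[0 0 0 0 1 10 0 12 8 5]
t=5: x=[0.0000 0.0000 0.0000 0.0403 1.3446 9.4983 0.9177 11.9116 8.5356 5.5056] k=[0 0 0 2 5 5 5 16 8 2]
t=6: x=[0.0000 0.0000 0.0796 2.0534 4.9674 5.1470 5.6614 15.9436 8.5778 2.4146] k=[0 0 2 0 1 4 9 13 14 0]
t=7: x=[0.0000 0.0786 1.8299 0.1208 1.1002 4.2012 9.3095 13.4933 14.1716 0.6045] k=[0 3 0 0 1 9 10 17 18 0]
t=8: x=[0.1164 2.7123 0.1193 0.0403 1.3039 8.9653 10.6332 17.5182 18.1828 0.7771] k=[2 4 3 0 6 9 7 19 19 6]
t=9: x=[2.0189 3.8137 2.9042 0.3624 5.9841 9.0473 7.8600 19.3379 19.4734 7.0027] k=[6 8 1 0 4 13 4 21 22 8]
t=10: x=[5.9091 7.5149 1.2331 0.2013 4.2758 12.6107 5.2461 21.2363 22.5036 9.1779] k=[2 8 0 0 5 10 3 19 22 7]
t=11: x=[2.1744 7.3179 0.3182 0.2013 5.0894 9.7853 4.0824 19.2966 22.3793 8.1553] k=[0 9 5 2 5 6 3 20 22 13]
t=12: x=[0.3492 8.3425 5.0133 2.2546 5.0080 6.0100 3.9576 20.2463 22.6692 14.2666] k=[0 11 2 6 2 9 1 16 22 18]
t=13: x=[0.4269 10.0378 2.5063 5.7157 2.4849 8.6372 2.0014 16.3583 22.7107 19.3143] k=[3 6 5 9 7 4 0 15 20 17]
t=14: x=[3.0294 5.7424 5.1725 8.8132 7.0816 4.0778 0.7926 15.2798 20.7202 18.2241] k=[3 9 8 5 9 8 0 19 23 23]
t=15: x=[3.1461 8.5789 7.8794 5.3134 8.9505 7.9398 1.1262 19.2139 23.9933 24.3631] k=[8 12 5 10 7 6 3 17 22 25]
t=16: x=[7.9359 11.3791 5.4511 9.7381 7.2036 6.0922 3.8328 17.3940 23.0419 26.3132] k=[12 9 2 11 10 9 9 15 26 25]
t=17: x=[11.5675 8.6972 2.6256 10.6630 10.1686 9.2933 9.5992 15.9021 26.7577 26.4789] k=[16 6 2 9 14 10 13 12 22 24]
t=18: x=[15.2077 6.1362 2.4267 8.9741 13.8598 10.5638 13.3172 13.0357 22.7935 25.3182] k=[16 7 6 14 14 12 14 18 21 30]
t=19: x=[15.2469 7.1997 6.3268 13.7582 14.1435 12.4879 14.5950 18.7593 22.3379 31.2236] k=[16 12 7 19 16 15 17 20 18 31]
t=20: x=[15.4429 11.7738 7.6405 18.4990 16.3311 15.5126 17.6394 20.6589 19.5982 32.0861] k=[16 10 9 15 20 15 22 23 22 30]
t=21: x=[15.3645 10.0378 9.2331 15.0442 19.8920 15.8801 22.4769 23.8707 23.4971 31.2647] k=[11 14 6 17 23 11 19 27 20 30]
t=22: x=[10.8248 13.3529 6.7249 16.8923 22.5999 12.1197 19.6507 27.4394 21.7576 31.1825] k=[8 8 3 16 25 15 18 32 25 26]
t=23: x=[7.7799 7.6725 3.7000 15.9281 24.5783 15.9209 19.0764 32.2972 26.5518 27.4308] k=[13 4 6 11 21 12 14 29 30 30]
t=24: x=[12.3105 4.3646 6.0879 11.2660 20.5390 12.7743 15.0481 29.5246 31.3146 31.5934] k=[8 2 1 15 19 18 18 28 34 32]
t=25: x=[7.5459 2.1617 1.5912 14.6825 19.0832 18.4907 19.0354 28.9118 35.1106 33.7256] k=[6 1 3 14 23 16 24 27 36 32]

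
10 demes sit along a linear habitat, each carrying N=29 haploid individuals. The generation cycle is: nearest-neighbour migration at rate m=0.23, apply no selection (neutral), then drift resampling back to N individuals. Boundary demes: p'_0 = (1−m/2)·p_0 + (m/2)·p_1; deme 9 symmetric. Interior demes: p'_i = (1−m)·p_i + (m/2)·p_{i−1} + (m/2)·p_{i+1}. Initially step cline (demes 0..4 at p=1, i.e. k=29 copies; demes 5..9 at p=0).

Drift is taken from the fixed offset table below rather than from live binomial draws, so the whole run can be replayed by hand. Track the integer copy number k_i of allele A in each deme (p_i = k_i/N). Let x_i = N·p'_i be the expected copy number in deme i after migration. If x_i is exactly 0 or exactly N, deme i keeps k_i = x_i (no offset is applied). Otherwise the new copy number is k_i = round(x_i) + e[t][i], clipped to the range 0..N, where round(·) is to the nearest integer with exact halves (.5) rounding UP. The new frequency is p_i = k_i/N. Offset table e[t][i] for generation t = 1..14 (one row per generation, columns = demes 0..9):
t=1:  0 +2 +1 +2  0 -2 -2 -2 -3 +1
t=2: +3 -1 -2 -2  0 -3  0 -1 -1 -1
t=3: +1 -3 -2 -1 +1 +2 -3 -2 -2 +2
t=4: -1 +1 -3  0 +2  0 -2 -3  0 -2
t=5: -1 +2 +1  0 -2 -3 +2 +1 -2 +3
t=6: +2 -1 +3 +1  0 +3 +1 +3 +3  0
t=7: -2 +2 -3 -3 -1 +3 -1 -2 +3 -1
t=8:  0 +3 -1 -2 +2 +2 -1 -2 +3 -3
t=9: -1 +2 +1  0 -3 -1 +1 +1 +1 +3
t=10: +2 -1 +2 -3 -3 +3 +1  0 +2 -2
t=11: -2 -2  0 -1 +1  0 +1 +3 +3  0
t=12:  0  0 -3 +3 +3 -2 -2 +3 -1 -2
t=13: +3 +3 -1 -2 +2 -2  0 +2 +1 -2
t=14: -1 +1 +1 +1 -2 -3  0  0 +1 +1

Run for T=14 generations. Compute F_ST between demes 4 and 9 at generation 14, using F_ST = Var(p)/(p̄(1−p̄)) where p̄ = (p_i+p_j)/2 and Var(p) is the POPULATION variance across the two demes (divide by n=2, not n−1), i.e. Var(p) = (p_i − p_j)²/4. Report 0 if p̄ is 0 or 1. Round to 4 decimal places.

t=0: k=[29 29 29 29 29 0 0 0 0 0]
t=1: x=[29.0000 29.0000 29.0000 29.0000 25.6650 3.3350 0.0000 0.0000 0.0000 0.0000] k=[29 29 29 29 26 1 0 0 0 0]
t=2: x=[29.0000 29.0000 29.0000 28.6550 23.4700 3.7600 0.1150 0.0000 0.0000 0.0000] k=[29 29 29 27 23 1 0 0 0 0]
t=3: x=[29.0000 29.0000 28.7700 26.7700 20.9300 3.4150 0.1150 0.0000 0.0000 0.0000] k=[29 29 27 26 22 5 0 0 0 0]
t=4: x=[29.0000 28.7700 27.1150 25.6550 20.5050 6.3800 0.5750 0.0000 0.0000 0.0000] k=[29 29 24 26 23 6 0 0 0 0]
t=5: x=[29.0000 28.4250 24.8050 25.4250 21.3900 7.2650 0.6900 0.0000 0.0000 0.0000] k=[29 29 26 25 19 4 3 0 0 0]
t=6: x=[29.0000 28.6550 26.2300 24.4250 17.9650 5.6100 2.7700 0.3450 0.0000 0.0000] k=[29 28 29 25 18 9 4 3 0 0]
t=7: x=[28.8850 28.2300 28.4250 24.6550 17.7700 9.4600 4.4600 2.7700 0.3450 0.0000] k=[27 29 25 22 17 12 3 1 3 0]
t=8: x=[27.2300 28.3100 25.1150 21.7700 17.0000 11.5400 3.8050 1.4600 2.4250 0.3450] k=[27 29 24 20 19 14 3 0 5 0]
t=9: x=[27.2300 28.1950 24.1150 20.3450 18.5400 13.3100 3.9200 0.9200 3.8500 0.5750] k=[26 29 25 20 16 12 5 2 5 4]
t=10: x=[26.3450 28.1950 24.8850 20.1150 16.0000 11.6550 5.4600 2.6900 4.5400 4.1150] k=[28 27 27 17 13 15 6 3 7 2]
t=11: x=[27.8850 27.1150 25.8500 17.6900 13.6900 13.7350 6.6900 3.8050 5.9650 2.5750] k=[26 25 26 17 15 14 8 7 9 3]
t=12: x=[25.8850 25.2300 24.8500 17.8050 15.1150 13.4250 8.5750 7.3450 8.0800 3.6900] k=[26 25 22 21 18 11 7 10 7 2]
t=13: x=[25.8850 24.7700 22.2300 20.7700 17.5400 11.3450 7.8050 9.3100 6.7700 2.5750] k=[29 28 21 19 20 9 8 11 8 1]
t=14: x=[28.8850 27.3100 21.5750 19.3450 18.6200 10.1500 8.4600 10.3100 7.5400 1.8050] k=[28 28 23 20 17 7 8 10 9 3]

0.2579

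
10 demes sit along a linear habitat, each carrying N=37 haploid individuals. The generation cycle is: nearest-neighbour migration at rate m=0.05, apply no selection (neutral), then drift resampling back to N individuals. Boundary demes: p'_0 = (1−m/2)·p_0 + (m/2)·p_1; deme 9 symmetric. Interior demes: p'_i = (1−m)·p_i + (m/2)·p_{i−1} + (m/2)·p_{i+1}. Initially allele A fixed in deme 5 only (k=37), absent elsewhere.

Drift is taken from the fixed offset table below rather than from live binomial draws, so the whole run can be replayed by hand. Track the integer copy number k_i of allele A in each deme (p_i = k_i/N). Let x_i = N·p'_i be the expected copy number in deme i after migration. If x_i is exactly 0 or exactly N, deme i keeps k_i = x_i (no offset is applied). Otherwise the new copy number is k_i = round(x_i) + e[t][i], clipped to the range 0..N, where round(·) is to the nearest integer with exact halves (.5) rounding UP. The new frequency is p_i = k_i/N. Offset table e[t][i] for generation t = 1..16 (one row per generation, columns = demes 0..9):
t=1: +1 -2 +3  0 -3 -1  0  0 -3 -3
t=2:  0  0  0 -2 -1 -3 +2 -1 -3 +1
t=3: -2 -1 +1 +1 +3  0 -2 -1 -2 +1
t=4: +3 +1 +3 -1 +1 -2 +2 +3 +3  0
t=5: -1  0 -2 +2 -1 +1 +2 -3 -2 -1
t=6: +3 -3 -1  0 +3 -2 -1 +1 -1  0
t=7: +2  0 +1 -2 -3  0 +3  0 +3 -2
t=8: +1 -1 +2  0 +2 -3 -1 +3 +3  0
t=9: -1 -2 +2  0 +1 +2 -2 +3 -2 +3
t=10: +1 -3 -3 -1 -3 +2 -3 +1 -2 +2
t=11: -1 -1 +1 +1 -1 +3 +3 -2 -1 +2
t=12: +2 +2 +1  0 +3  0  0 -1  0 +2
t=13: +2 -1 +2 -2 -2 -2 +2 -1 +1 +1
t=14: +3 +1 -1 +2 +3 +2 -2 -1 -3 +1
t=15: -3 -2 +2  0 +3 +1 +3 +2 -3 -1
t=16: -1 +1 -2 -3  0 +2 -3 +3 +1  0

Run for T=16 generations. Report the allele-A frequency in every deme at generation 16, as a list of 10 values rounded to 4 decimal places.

t=0: k=[0 0 0 0 0 37 0 0 0 0]
t=1: x=[0.0000 0.0000 0.0000 0.0000 0.9250 35.1500 0.9250 0.0000 0.0000 0.0000] k=[0 0 0 0 0 34 1 0 0 0]
t=2: x=[0.0000 0.0000 0.0000 0.0000 0.8500 32.3250 1.8000 0.0250 0.0000 0.0000] k=[0 0 0 0 0 29 4 0 0 0]
t=3: x=[0.0000 0.0000 0.0000 0.0000 0.7250 27.6500 4.5250 0.1000 0.0000 0.0000] k=[0 0 0 0 4 28 3 0 0 0]
t=4: x=[0.0000 0.0000 0.0000 0.1000 4.5000 26.7750 3.5500 0.0750 0.0000 0.0000] k=[0 0 0 0 6 25 6 3 0 0]
t=5: x=[0.0000 0.0000 0.0000 0.1500 6.3250 24.0500 6.4000 3.0000 0.0750 0.0000] k=[0 0 0 2 5 25 8 0 0 0]
t=6: x=[0.0000 0.0000 0.0500 2.0250 5.4250 24.0750 8.2250 0.2000 0.0000 0.0000] k=[0 0 0 2 8 22 7 1 0 0]
t=7: x=[0.0000 0.0000 0.0500 2.1000 8.2000 21.2750 7.2250 1.1250 0.0250 0.0000] k=[0 0 1 0 5 21 10 1 3 0]
t=8: x=[0.0000 0.0250 0.9500 0.1500 5.2750 20.3250 10.0500 1.2750 2.8750 0.0750] k=[0 0 3 0 7 17 9 4 6 0]
t=9: x=[0.0000 0.0750 2.8500 0.2500 7.0750 16.5500 9.0750 4.1750 5.8000 0.1500] k=[0 0 5 0 8 19 7 7 4 3]
t=10: x=[0.0000 0.1250 4.7500 0.3250 8.0750 18.4250 7.3000 6.9250 4.0500 3.0250] k=[0 0 2 0 5 20 4 8 2 5]
t=11: x=[0.0000 0.0500 1.9000 0.1750 5.2500 19.2250 4.5000 7.7500 2.2250 4.9250] k=[0 0 3 1 4 22 8 6 1 7]
t=12: x=[0.0000 0.0750 2.8750 1.1250 4.3750 21.2000 8.3000 5.9250 1.2750 6.8500] k=[0 2 4 1 7 21 8 5 1 9]
t=13: x=[0.0500 2.0000 3.8750 1.2250 7.2000 20.3250 8.2500 4.9750 1.3000 8.8000] k=[2 1 6 0 5 18 10 4 2 10]
t=14: x=[1.9750 1.1500 5.7250 0.2750 5.2000 17.4750 10.0500 4.1000 2.2500 9.8000] k=[5 2 5 2 8 19 8 3 0 11]
t=15: x=[4.9250 2.1500 4.8500 2.2250 8.1250 18.4500 8.1500 3.0500 0.3500 10.7250] k=[2 0 7 2 11 19 11 5 0 10]
t=16: x=[1.9500 0.2250 6.7000 2.3500 10.9750 18.6000 11.0500 5.0250 0.3750 9.7500] k=[1 1 5 0 11 21 8 8 1 10]

[0.0270, 0.0270, 0.1351, 0.0000, 0.2973, 0.5676, 0.2162, 0.2162, 0.0270, 0.2703]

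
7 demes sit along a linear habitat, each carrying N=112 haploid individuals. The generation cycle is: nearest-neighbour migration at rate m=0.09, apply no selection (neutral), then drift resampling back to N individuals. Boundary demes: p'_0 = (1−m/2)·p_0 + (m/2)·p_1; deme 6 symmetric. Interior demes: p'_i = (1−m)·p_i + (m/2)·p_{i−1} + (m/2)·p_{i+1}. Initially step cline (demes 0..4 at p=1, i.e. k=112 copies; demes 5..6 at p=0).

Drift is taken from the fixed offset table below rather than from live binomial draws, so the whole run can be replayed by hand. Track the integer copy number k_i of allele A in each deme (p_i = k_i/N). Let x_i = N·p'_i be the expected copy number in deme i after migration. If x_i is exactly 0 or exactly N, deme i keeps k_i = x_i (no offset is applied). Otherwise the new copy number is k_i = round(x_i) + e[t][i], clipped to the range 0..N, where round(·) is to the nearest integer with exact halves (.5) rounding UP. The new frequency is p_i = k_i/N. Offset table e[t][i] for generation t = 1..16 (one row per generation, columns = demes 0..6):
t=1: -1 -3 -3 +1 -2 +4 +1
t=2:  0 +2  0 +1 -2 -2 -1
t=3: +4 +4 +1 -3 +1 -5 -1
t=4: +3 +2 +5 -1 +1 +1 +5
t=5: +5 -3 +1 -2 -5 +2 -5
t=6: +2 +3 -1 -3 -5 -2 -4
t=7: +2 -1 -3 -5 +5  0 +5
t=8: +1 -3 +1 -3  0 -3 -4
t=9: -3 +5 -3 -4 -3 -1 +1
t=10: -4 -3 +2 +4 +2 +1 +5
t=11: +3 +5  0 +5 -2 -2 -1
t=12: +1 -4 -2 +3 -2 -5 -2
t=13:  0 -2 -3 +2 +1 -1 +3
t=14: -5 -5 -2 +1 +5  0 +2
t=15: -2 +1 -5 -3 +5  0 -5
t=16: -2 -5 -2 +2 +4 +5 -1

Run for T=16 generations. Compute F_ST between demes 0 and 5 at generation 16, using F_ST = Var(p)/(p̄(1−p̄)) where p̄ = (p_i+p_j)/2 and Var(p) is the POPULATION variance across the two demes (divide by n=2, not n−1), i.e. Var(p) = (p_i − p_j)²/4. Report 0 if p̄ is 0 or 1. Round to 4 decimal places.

0.3709

t=0: k=[112 112 112 112 112 0 0]
t=1: x=[112.0000 112.0000 112.0000 112.0000 106.9600 5.0400 0.0000] k=[112 112 112 112 105 9 0]
t=2: x=[112.0000 112.0000 112.0000 111.6850 100.9950 12.9150 0.4050] k=[112 112 112 112 99 11 0]
t=3: x=[112.0000 112.0000 112.0000 111.4150 95.6250 14.4650 0.4950] k=[112 112 112 108 97 9 0]
t=4: x=[112.0000 112.0000 111.8200 107.6850 93.5350 12.5550 0.4050] k=[112 112 112 107 95 14 5]
t=5: x=[112.0000 112.0000 111.7750 106.6850 91.8950 17.2400 5.4050] k=[112 112 112 105 87 19 0]
t=6: x=[112.0000 112.0000 111.6850 104.5050 84.7500 21.2050 0.8550] k=[112 112 111 102 80 19 0]
t=7: x=[112.0000 111.9550 110.6400 101.4150 78.2450 20.8900 0.8550] k=[112 111 108 96 83 21 6]
t=8: x=[111.9550 110.9100 107.5950 95.9550 80.7950 23.1150 6.6750] k=[112 108 109 93 81 20 3]
t=9: x=[111.8200 108.2250 108.2350 93.1800 78.7950 21.9800 3.7650] k=[109 112 105 89 76 21 5]
t=10: x=[109.1350 111.5500 104.5950 89.1350 74.1100 22.7550 5.7200] k=[105 109 107 93 76 24 11]
t=11: x=[105.1800 108.7300 106.4600 92.8650 74.4250 25.7550 11.5850] k=[108 112 106 98 72 24 11]
t=12: x=[108.1800 111.5500 105.9100 97.1900 71.0100 25.5750 11.5850] k=[109 108 104 100 69 21 10]
t=13: x=[108.9550 107.8650 104.0000 98.7850 68.2350 22.6650 10.4950] k=[109 106 101 101 69 22 13]
t=14: x=[108.8650 105.9100 101.2250 99.5600 68.3250 23.7100 13.4050] k=[104 101 99 101 73 24 15]
t=15: x=[103.8650 101.0450 99.1800 99.6500 72.0550 25.8000 15.4050] k=[102 102 94 97 77 26 10]
t=16: x=[102.0000 101.6400 94.4950 95.9650 75.6050 27.5750 10.7200] k=[100 97 92 98 80 33 10]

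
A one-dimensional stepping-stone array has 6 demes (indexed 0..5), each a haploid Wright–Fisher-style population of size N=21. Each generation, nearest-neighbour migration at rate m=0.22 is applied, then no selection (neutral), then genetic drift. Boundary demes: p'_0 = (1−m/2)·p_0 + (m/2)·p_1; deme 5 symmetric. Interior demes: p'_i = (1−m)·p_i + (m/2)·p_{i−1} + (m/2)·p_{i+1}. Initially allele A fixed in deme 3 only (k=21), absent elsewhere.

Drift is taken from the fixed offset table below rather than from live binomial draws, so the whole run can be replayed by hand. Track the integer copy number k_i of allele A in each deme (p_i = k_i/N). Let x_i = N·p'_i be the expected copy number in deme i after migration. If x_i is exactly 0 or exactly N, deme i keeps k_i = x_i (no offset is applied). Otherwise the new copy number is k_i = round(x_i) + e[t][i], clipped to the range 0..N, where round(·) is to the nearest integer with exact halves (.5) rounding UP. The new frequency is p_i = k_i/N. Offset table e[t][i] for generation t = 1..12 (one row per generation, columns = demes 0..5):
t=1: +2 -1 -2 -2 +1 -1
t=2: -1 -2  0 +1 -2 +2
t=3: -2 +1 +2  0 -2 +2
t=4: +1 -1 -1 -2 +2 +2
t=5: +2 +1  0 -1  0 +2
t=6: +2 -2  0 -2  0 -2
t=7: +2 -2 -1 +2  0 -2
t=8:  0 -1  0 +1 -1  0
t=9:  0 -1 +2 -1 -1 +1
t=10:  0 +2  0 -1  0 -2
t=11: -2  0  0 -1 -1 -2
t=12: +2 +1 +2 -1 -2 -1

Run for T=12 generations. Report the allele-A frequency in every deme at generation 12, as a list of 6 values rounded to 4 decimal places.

t=0: k=[0 0 0 21 0 0]
t=1: x=[0.0000 0.0000 2.3100 16.3800 2.3100 0.0000] k=[0 0 0 14 3 0]
t=2: x=[0.0000 0.0000 1.5400 11.2500 3.8800 0.3300] k=[0 0 2 12 2 2]
t=3: x=[0.0000 0.2200 2.8800 9.8000 3.1000 2.0000] k=[0 1 5 10 1 4]
t=4: x=[0.1100 1.3300 5.1100 8.4600 2.3200 3.6700] k=[1 0 4 6 4 6]
t=5: x=[0.8900 0.5500 3.7800 5.5600 4.4400 5.7800] k=[3 2 4 5 4 8]
t=6: x=[2.8900 2.3300 3.8900 4.7800 4.5500 7.5600] k=[5 0 4 3 5 6]
t=7: x=[4.4500 0.9900 3.4500 3.3300 4.8900 5.8900] k=[6 0 2 5 5 4]
t=8: x=[5.3400 0.8800 2.1100 4.6700 4.8900 4.1100] k=[5 0 2 6 4 4]
t=9: x=[4.4500 0.7700 2.2200 5.3400 4.2200 4.0000] k=[4 0 4 4 3 5]
t=10: x=[3.5600 0.8800 3.5600 3.8900 3.3300 4.7800] k=[4 3 4 3 3 3]
t=11: x=[3.8900 3.2200 3.7800 3.1100 3.0000 3.0000] k=[2 3 4 2 2 1]
t=12: x=[2.1100 3.0000 3.6700 2.2200 1.8900 1.1100] k=[4 4 6 1 0 0]

[0.1905, 0.1905, 0.2857, 0.0476, 0.0000, 0.0000]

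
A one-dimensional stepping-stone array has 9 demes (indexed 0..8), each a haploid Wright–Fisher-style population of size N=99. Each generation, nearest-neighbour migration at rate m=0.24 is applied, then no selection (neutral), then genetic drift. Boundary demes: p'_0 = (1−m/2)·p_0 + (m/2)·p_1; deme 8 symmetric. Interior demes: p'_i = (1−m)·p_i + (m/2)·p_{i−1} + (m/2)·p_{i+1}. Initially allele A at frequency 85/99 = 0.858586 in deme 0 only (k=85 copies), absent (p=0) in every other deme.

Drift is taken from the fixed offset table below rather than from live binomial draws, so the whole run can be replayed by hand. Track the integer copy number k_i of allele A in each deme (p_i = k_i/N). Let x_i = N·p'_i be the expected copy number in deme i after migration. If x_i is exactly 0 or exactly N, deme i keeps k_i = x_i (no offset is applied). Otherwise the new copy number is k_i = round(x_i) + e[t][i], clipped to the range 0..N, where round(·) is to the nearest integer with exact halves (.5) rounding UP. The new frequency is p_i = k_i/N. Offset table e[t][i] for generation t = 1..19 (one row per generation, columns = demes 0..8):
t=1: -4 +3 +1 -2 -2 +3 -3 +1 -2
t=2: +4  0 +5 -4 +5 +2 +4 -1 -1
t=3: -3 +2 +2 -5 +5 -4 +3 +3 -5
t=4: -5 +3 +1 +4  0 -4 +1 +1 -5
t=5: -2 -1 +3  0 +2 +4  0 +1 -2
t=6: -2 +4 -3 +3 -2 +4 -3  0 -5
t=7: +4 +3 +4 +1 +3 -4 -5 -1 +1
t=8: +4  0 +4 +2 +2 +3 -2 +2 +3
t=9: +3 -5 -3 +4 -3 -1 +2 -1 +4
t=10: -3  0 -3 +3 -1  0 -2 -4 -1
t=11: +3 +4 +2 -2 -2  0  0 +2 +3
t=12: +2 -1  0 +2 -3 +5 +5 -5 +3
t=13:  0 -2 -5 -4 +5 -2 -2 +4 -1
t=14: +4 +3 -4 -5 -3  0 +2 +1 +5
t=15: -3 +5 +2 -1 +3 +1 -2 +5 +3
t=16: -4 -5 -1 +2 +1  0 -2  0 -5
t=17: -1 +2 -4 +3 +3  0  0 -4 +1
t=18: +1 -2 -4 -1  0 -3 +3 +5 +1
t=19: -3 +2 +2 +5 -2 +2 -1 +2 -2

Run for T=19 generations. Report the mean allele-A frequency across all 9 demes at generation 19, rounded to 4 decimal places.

t=0: k=[85 0 0 0 0 0 0 0 0]
t=1: x=[74.8000 10.2000 0.0000 0.0000 0.0000 0.0000 0.0000 0.0000 0.0000] k=[71 13 0 0 0 0 0 0 0]
t=2: x=[64.0400 18.4000 1.5600 0.0000 0.0000 0.0000 0.0000 0.0000 0.0000] k=[68 18 7 0 0 0 0 0 0]
t=3: x=[62.0000 22.6800 7.4800 0.8400 0.0000 0.0000 0.0000 0.0000 0.0000] k=[59 25 9 0 0 0 0 0 0]
t=4: x=[54.9200 27.1600 9.8400 1.0800 0.0000 0.0000 0.0000 0.0000 0.0000] k=[50 30 11 5 0 0 0 0 0]
t=5: x=[47.6000 30.1200 12.5600 5.1200 0.6000 0.0000 0.0000 0.0000 0.0000] k=[46 29 16 5 3 0 0 0 0]
t=6: x=[43.9600 29.4800 16.2400 6.0800 2.8800 0.3600 0.0000 0.0000 0.0000] k=[42 33 13 9 1 4 0 0 0]
t=7: x=[40.9200 31.6800 14.9200 8.5200 2.3200 3.1600 0.4800 0.0000 0.0000] k=[45 35 19 10 5 0 0 0 0]
t=8: x=[43.8000 34.2800 19.8400 10.4800 5.0000 0.6000 0.0000 0.0000 0.0000] k=[48 34 24 12 7 4 0 0 0]
t=9: x=[46.3200 34.4800 23.7600 12.8400 7.2400 3.8800 0.4800 0.0000 0.0000] k=[49 29 21 17 4 3 2 0 0]
t=10: x=[46.6000 30.4400 21.4800 15.9200 5.4400 3.0000 1.8800 0.2400 0.0000] k=[44 30 18 19 4 3 0 0 0]
t=11: x=[42.3200 30.2400 19.5600 17.0800 5.6800 2.7600 0.3600 0.0000 0.0000] k=[45 34 22 15 4 3 0 0 0]
t=12: x=[43.6800 33.8800 22.6000 14.5200 5.2000 2.7600 0.3600 0.0000 0.0000] k=[46 33 23 17 2 8 5 0 0]
t=13: x=[44.4400 33.3600 23.4800 15.9200 4.5200 6.9200 4.7600 0.6000 0.0000] k=[44 31 18 12 10 5 3 5 0]
t=14: x=[42.4400 31.0000 18.8400 12.4800 9.6400 5.3600 3.4800 4.1600 0.6000] k=[46 34 15 7 7 5 5 5 6]
t=15: x=[44.5600 33.1600 16.3200 7.9600 6.7600 5.2400 5.0000 5.1200 5.8800] k=[42 38 18 7 10 6 3 10 9]
t=16: x=[41.5200 36.0800 19.0800 8.6800 9.1600 6.1200 4.2000 9.0400 9.1200] k=[38 31 18 11 10 6 2 9 4]
t=17: x=[37.1600 30.2800 18.7200 11.7200 9.6400 6.0000 3.3200 7.5600 4.6000] k=[36 32 15 15 13 6 3 4 6]
t=18: x=[35.5200 30.4400 17.0400 14.7600 12.4000 6.4800 3.4800 4.1200 5.7600] k=[37 28 13 14 12 3 6 9 7]
t=19: x=[35.9200 27.2800 14.9200 13.6400 11.1600 4.4400 6.0000 8.4000 7.2400] k=[33 29 17 19 9 6 5 10 5]

0.1493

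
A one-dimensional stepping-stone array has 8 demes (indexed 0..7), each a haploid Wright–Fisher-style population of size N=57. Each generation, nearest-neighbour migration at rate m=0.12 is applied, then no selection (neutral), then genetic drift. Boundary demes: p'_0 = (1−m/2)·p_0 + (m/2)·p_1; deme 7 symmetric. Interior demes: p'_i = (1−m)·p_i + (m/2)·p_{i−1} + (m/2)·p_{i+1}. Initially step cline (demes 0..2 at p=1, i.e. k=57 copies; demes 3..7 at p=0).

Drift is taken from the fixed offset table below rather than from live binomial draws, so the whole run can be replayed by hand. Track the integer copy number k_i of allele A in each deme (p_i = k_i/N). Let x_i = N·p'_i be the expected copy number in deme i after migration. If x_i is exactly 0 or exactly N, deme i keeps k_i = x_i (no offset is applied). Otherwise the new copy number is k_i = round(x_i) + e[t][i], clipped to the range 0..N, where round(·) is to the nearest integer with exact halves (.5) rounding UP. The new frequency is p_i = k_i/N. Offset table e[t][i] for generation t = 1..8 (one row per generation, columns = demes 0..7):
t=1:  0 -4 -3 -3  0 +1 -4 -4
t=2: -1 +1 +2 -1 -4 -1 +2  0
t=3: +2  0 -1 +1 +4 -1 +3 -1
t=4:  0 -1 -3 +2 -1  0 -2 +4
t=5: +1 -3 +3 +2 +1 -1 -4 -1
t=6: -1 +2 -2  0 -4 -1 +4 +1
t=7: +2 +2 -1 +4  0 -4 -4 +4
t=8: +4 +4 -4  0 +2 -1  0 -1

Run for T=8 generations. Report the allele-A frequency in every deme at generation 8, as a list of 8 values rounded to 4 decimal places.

t=0: k=[57 57 57 0 0 0 0 0]
t=1: x=[57.0000 57.0000 53.5800 3.4200 0.0000 0.0000 0.0000 0.0000] k=[57 57 51 0 0 0 0 0]
t=2: x=[57.0000 56.6400 48.3000 3.0600 0.0000 0.0000 0.0000 0.0000] k=[57 57 50 2 0 0 0 0]
t=3: x=[57.0000 56.5800 47.5400 4.7600 0.1200 0.0000 0.0000 0.0000] k=[57 57 47 6 4 0 0 0]
t=4: x=[57.0000 56.4000 45.1400 8.3400 3.8800 0.2400 0.0000 0.0000] k=[57 55 42 10 3 0 0 0]
t=5: x=[56.8800 54.3400 40.8600 11.5000 3.2400 0.1800 0.0000 0.0000] k=[57 51 44 14 4 0 0 0]
t=6: x=[56.6400 50.9400 42.6200 15.2000 4.3600 0.2400 0.0000 0.0000] k=[56 53 41 15 0 0 0 0]
t=7: x=[55.8200 52.4600 40.1600 15.6600 0.9000 0.0000 0.0000 0.0000] k=[57 54 39 20 1 0 0 0]
t=8: x=[56.8200 53.2800 38.7600 20.0000 2.0800 0.0600 0.0000 0.0000] k=[57 57 35 20 4 0 0 0]

[1.0000, 1.0000, 0.6140, 0.3509, 0.0702, 0.0000, 0.0000, 0.0000]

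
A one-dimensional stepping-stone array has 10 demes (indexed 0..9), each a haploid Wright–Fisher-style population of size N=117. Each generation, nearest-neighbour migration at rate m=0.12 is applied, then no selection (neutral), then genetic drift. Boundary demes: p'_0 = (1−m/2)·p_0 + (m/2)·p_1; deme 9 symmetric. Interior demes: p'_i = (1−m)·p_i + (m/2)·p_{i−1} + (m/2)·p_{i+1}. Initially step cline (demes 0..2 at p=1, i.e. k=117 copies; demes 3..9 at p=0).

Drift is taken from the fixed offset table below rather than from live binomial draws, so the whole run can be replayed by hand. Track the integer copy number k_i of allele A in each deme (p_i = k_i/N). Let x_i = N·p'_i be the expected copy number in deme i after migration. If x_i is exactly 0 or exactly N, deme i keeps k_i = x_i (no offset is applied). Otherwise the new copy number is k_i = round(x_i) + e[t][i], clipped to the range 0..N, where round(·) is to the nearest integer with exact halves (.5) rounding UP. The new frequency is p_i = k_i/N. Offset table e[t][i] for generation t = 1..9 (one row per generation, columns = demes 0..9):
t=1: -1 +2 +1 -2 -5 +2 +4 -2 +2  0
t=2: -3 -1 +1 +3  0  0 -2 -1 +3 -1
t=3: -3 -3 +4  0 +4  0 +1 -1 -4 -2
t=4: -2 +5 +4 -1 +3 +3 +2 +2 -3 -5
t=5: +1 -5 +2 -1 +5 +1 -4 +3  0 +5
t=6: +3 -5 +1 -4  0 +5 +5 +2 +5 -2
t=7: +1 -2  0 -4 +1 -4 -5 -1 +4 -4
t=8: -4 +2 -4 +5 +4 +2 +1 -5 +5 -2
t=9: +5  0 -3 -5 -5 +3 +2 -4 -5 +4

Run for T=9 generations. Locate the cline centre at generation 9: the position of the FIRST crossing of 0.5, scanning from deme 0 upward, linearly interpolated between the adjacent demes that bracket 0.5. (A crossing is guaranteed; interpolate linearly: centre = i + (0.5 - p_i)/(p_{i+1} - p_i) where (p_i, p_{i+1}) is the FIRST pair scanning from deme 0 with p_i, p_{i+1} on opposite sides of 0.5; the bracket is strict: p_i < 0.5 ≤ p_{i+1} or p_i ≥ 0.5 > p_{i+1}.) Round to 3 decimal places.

t=0: k=[117 117 117 0 0 0 0 0 0 0]
t=1: x=[117.0000 117.0000 109.9800 7.0200 0.0000 0.0000 0.0000 0.0000 0.0000 0.0000] k=[117 117 111 5 0 0 0 0 0 0]
t=2: x=[117.0000 116.6400 105.0000 11.0600 0.3000 0.0000 0.0000 0.0000 0.0000 0.0000] k=[117 116 106 14 0 0 0 0 0 0]
t=3: x=[116.9400 115.4600 101.0800 18.6800 0.8400 0.0000 0.0000 0.0000 0.0000 0.0000] k=[114 112 105 19 5 0 0 0 0 0]
t=4: x=[113.8800 111.7000 100.2600 23.3200 5.5400 0.3000 0.0000 0.0000 0.0000 0.0000] k=[112 117 104 22 9 3 0 0 0 0]
t=5: x=[112.3000 115.9200 99.8600 26.1400 9.4200 3.1800 0.1800 0.0000 0.0000 0.0000] k=[113 111 102 25 14 4 0 0 0 0]
t=6: x=[112.8800 110.5800 97.9200 28.9600 14.0600 4.3600 0.2400 0.0000 0.0000 0.0000] k=[116 106 99 25 14 9 5 0 0 0]
t=7: x=[115.4000 106.1800 94.9800 28.7800 14.3600 9.0600 4.9400 0.3000 0.0000 0.0000] k=[116 104 95 25 15 5 0 0 0 0]
t=8: x=[115.2800 104.1800 91.3400 28.6000 15.0000 5.3000 0.3000 0.0000 0.0000 0.0000] k=[111 106 87 34 19 7 1 0 0 0]
t=9: x=[110.7000 105.1600 84.9600 36.2800 19.1800 7.3600 1.3000 0.0600 0.0000 0.0000] k=[116 105 82 31 14 10 3 0 0 0]

2.461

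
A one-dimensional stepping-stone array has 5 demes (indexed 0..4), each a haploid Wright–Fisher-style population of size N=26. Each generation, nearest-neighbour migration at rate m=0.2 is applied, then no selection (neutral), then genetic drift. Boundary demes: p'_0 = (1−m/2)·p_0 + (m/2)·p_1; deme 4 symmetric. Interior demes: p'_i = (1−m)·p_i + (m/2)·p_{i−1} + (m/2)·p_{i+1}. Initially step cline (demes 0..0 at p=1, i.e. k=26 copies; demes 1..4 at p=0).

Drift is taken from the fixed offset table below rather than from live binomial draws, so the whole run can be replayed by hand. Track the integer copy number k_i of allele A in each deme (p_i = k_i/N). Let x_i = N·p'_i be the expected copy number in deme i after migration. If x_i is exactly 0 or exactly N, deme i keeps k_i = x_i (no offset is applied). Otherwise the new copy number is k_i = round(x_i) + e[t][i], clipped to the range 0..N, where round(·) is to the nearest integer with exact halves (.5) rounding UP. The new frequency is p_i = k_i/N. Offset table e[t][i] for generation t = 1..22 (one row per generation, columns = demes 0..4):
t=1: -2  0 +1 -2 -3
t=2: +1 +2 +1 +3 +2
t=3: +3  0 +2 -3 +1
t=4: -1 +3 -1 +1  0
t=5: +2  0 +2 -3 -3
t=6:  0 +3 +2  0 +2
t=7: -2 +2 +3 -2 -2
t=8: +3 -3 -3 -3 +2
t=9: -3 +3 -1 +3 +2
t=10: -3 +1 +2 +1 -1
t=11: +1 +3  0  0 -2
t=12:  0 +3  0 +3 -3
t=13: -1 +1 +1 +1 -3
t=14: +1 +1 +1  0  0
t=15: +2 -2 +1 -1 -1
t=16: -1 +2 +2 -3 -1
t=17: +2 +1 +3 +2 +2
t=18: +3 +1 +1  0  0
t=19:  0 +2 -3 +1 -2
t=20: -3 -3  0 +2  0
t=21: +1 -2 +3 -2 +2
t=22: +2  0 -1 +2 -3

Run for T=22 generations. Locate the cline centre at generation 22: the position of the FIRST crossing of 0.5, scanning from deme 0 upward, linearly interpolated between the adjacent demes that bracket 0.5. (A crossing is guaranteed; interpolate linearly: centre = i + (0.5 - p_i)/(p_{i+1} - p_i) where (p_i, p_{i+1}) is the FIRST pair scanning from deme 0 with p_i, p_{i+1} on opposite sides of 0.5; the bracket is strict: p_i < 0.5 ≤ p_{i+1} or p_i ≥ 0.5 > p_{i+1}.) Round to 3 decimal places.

t=0: k=[26 0 0 0 0]
t=1: x=[23.4000 2.6000 0.0000 0.0000 0.0000] k=[21 3 0 0 0]
t=2: x=[19.2000 4.5000 0.3000 0.0000 0.0000] k=[20 7 1 0 0]
t=3: x=[18.7000 7.7000 1.5000 0.1000 0.0000] k=[22 8 4 0 0]
t=4: x=[20.6000 9.0000 4.0000 0.4000 0.0000] k=[20 12 3 1 0]
t=5: x=[19.2000 11.9000 3.7000 1.1000 0.1000] k=[21 12 6 0 0]
t=6: x=[20.1000 12.3000 6.0000 0.6000 0.0000] k=[20 15 8 1 0]
t=7: x=[19.5000 14.8000 8.0000 1.6000 0.1000] k=[18 17 11 0 0]
t=8: x=[17.9000 16.5000 10.5000 1.1000 0.0000] k=[21 14 8 0 0]
t=9: x=[20.3000 14.1000 7.8000 0.8000 0.0000] k=[17 17 7 4 0]
t=10: x=[17.0000 16.0000 7.7000 3.9000 0.4000] k=[14 17 10 5 0]
t=11: x=[14.3000 16.0000 10.2000 5.0000 0.5000] k=[15 19 10 5 0]
t=12: x=[15.4000 17.7000 10.4000 5.0000 0.5000] k=[15 21 10 8 0]
t=13: x=[15.6000 19.3000 10.9000 7.4000 0.8000] k=[15 20 12 8 0]
t=14: x=[15.5000 18.7000 12.4000 7.6000 0.8000] k=[17 20 13 8 1]
t=15: x=[17.3000 19.0000 13.2000 7.8000 1.7000] k=[19 17 14 7 1]
t=16: x=[18.8000 16.9000 13.6000 7.1000 1.6000] k=[18 19 16 4 1]
t=17: x=[18.1000 18.6000 15.1000 4.9000 1.3000] k=[20 20 18 7 3]
t=18: x=[20.0000 19.8000 17.1000 7.7000 3.4000] k=[23 21 18 8 3]
t=19: x=[22.8000 20.9000 17.3000 8.5000 3.5000] k=[23 23 14 10 2]
t=20: x=[23.0000 22.1000 14.5000 9.6000 2.8000] k=[20 19 15 12 3]
t=21: x=[19.9000 18.7000 15.1000 11.4000 3.9000] k=[21 17 18 9 6]
t=22: x=[20.6000 17.5000 17.0000 9.6000 6.3000] k=[23 18 16 12 3]

2.750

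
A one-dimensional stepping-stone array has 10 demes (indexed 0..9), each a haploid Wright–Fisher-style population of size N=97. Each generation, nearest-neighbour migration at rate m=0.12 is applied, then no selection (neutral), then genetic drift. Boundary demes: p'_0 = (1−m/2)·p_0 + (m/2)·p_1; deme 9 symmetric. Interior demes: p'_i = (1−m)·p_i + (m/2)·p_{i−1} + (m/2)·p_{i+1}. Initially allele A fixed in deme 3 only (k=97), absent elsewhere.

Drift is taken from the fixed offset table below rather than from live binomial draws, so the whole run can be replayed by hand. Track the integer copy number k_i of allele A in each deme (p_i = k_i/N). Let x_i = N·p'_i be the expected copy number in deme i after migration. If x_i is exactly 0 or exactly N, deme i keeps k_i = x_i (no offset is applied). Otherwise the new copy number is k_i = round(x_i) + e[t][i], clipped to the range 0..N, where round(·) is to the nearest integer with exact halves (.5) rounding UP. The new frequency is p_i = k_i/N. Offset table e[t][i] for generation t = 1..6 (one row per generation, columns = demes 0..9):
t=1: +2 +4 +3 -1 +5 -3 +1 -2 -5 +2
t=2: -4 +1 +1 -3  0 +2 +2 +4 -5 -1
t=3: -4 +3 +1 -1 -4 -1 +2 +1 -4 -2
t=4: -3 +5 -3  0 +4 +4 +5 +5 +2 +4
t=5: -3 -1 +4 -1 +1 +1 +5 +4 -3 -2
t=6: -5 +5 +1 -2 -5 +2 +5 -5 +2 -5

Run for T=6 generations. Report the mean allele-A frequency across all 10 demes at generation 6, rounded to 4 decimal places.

t=0: k=[0 0 0 97 0 0 0 0 0 0]
t=1: x=[0.0000 0.0000 5.8200 85.3600 5.8200 0.0000 0.0000 0.0000 0.0000 0.0000] k=[0 0 9 84 11 0 0 0 0 0]
t=2: x=[0.0000 0.5400 12.9600 75.1200 14.7200 0.6600 0.0000 0.0000 0.0000 0.0000] k=[0 2 14 72 15 3 0 0 0 0]
t=3: x=[0.1200 2.6000 16.7600 65.1000 17.7000 3.5400 0.1800 0.0000 0.0000 0.0000] k=[0 6 18 64 14 3 2 0 0 0]
t=4: x=[0.3600 6.3600 20.0400 58.2400 16.3400 3.6000 1.9400 0.1200 0.0000 0.0000] k=[0 11 17 58 20 8 7 5 0 0]
t=5: x=[0.6600 10.7000 19.1000 53.2600 21.5600 8.6600 6.9400 4.8200 0.3000 0.0000] k=[0 10 23 52 23 10 12 9 0 0]
t=6: x=[0.6000 10.1800 23.9600 48.5200 23.9600 10.9000 11.7000 8.6400 0.5400 0.0000] k=[0 15 25 47 19 13 17 4 3 0]

0.1474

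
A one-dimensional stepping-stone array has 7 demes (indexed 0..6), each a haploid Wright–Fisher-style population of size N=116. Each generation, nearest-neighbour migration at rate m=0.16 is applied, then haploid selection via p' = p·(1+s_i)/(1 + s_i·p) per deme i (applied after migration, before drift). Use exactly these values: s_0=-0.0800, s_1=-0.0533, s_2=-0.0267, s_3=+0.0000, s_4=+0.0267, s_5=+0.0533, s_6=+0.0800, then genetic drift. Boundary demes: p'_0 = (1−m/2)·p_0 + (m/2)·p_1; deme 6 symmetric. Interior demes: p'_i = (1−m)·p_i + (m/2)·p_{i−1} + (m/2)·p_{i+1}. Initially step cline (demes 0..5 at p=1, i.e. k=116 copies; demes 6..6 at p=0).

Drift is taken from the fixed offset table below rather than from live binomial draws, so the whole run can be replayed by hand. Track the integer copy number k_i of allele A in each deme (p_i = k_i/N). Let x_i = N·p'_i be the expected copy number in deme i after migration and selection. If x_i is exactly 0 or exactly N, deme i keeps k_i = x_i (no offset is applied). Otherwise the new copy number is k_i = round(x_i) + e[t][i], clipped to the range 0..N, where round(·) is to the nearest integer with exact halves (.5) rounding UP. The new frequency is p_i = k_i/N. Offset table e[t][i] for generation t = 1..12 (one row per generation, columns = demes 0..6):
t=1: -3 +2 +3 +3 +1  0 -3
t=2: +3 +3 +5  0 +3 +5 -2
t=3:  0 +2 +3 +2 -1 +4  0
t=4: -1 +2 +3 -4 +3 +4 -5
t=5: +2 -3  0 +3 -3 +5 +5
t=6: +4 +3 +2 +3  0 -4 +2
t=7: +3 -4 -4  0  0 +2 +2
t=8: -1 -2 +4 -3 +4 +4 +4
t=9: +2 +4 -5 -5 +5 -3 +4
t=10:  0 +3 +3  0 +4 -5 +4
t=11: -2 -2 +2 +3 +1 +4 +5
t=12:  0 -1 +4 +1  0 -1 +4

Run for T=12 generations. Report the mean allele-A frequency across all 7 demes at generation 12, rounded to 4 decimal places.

0.9433

t=0: k=[116 116 116 116 116 116 0]
t=1: x=[116.0000 116.0000 116.0000 116.0000 116.0000 107.1538 9.9587] k=[116 116 116 116 116 107 7]
t=2: x=[116.0000 116.0000 116.0000 116.0000 115.2986 100.4333 16.0341] k=[116 116 116 116 116 105 14]
t=3: x=[116.0000 116.0000 116.0000 116.0000 115.1427 99.3541 22.6500] k=[116 116 116 116 114 103 23]
t=4: x=[116.0000 116.0000 116.0000 115.8400 113.3491 98.2740 31.1210] k=[116 116 116 112 116 102 26]
t=5: x=[116.0000 116.0000 115.6712 112.6400 114.5970 97.8493 33.8965] k=[116 116 116 116 112 103 39]
t=6: x=[116.0000 116.0000 116.0000 115.6800 111.7102 99.3541 46.2426] k=[116 116 116 116 112 95 48]
t=7: x=[116.0000 116.0000 116.0000 115.6800 111.0855 93.5550 53.9741] k=[116 116 116 116 111 96 56]
t=8: x=[116.0000 116.0000 116.0000 115.6000 110.3435 94.9109 61.4280] k=[116 116 116 113 114 99 65]
t=9: x=[116.0000 116.0000 115.7534 113.3200 112.8029 98.2740 69.8742] k=[116 116 111 108 116 95 74]
t=10: x=[116.0000 115.5776 111.0329 108.8800 113.7392 95.8783 77.6800] k=[116 116 114 109 116 91 82]
t=11: x=[116.0000 115.8310 113.6998 109.9600 113.5051 93.2448 84.5161] k=[116 114 116 113 115 97 90]
t=12: x=[115.8261 114.2269 115.5891 113.4000 113.4661 98.6599 92.0555] k=[116 113 116 114 113 98 96]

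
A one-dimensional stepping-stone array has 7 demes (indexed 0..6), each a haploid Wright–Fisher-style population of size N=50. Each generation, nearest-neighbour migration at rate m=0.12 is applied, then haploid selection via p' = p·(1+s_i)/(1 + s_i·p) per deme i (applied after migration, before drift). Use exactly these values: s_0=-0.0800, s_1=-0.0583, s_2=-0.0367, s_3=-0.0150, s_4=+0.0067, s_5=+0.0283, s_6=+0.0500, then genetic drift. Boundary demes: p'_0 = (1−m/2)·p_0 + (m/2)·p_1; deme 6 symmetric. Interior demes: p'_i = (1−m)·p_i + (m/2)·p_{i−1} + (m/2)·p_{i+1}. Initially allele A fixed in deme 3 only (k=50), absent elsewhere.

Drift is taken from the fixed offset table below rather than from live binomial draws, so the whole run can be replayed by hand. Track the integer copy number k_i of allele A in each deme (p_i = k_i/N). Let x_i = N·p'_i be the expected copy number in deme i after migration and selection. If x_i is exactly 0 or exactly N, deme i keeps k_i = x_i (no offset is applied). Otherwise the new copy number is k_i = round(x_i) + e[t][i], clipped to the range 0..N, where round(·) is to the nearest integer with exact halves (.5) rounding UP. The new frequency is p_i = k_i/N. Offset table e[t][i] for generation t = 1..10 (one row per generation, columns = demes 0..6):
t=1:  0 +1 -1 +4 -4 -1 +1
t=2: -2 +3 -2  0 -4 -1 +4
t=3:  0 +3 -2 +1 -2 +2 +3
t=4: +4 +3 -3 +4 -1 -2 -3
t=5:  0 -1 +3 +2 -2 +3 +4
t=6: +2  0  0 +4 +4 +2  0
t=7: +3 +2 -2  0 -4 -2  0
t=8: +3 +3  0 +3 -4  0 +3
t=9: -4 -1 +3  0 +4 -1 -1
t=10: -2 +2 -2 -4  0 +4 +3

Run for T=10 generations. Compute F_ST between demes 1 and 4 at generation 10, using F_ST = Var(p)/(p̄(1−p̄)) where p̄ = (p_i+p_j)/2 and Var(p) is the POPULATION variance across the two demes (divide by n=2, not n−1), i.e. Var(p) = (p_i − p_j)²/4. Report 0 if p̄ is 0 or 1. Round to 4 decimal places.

t=0: k=[0 0 0 50 0 0 0]
t=1: x=[0.0000 0.0000 2.8963 43.9197 3.0189 0.0000 0.0000] k=[0 0 2 48 0 0 0]
t=2: x=[0.0000 0.1130 4.4850 42.2617 2.8982 0.0000 0.0000] k=[0 3 2 42 0 0 0]
t=3: x=[0.1656 2.6075 4.3104 36.9347 2.5360 0.0000 0.0000] k=[0 6 2 38 1 0 0]
t=4: x=[0.3314 5.1174 4.2523 33.4531 3.1798 0.0617 0.0000] k=[4 8 1 37 2 0 0]
t=5: x=[3.9274 6.9717 3.4577 32.5688 4.0045 0.1234 0.0000] k=[4 6 6 35 2 3 0]
t=6: x=[3.8156 5.5754 7.4985 31.1027 4.0649 2.8337 0.1890] k=[6 6 7 35 8 5 0]
t=7: x=[5.5735 5.7473 8.3565 31.5243 9.4912 5.0043 0.3149] k=[9 8 6 32 5 3 0]
t=8: x=[8.3442 7.5470 7.4401 28.6353 6.5379 3.0182 0.1890] k=[11 11 7 32 3 3 3]
t=9: x=[10.3013 10.2614 8.4736 28.5751 4.7687 3.0797 3.1406] k=[6 9 11 29 9 2 2]
t=10: x=[5.7424 8.5075 11.6231 26.5319 9.8326 2.4851 2.0958] k=[4 11 10 23 10 6 5]

0.0006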